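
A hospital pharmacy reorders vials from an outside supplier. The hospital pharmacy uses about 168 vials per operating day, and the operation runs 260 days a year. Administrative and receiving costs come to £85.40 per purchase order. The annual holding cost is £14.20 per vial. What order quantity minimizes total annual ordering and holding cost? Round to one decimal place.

Q* ≈ 724.8 vials

Annual demand D = 168 × 260 = 43,680.
EOQ = √(2DS / H) = √(2 × 43,680 × 85.4 / 14.2).
= √(7,460,544 / 14.2) = √525,390.4225 ≈ 724.838.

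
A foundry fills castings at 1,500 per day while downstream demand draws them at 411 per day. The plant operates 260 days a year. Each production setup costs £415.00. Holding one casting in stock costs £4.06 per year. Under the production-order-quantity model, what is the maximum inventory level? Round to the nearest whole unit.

I_max ≈ 3,982 castings

Annual demand D = 411 × 260 = 106,860.
Production build-up factor (1 − d/p) = 1 − 411/1,500 = 0.7260.
Q* = √(2DS / (H(1 − d/p))) = √(2 × 106,860 × 415 / (4.06 × 0.7260)).
= √(88,693,800 / 2.9476) ≈ 5485.488.
Maximum inventory = Q*(1 − d/p) = 5485.488 × 0.7260 ≈ 3982.465.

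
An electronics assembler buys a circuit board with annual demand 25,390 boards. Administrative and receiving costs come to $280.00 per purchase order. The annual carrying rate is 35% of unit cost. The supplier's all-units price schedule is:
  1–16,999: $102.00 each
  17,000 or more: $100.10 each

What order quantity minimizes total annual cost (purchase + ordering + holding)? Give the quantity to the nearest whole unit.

Holding cost per unit per year at price C is H = 0.35·C.
Evaluate total cost at each tier's feasible EOQ or, if the EOQ is below the tier, at the tier's minimum quantity.
EOQ at $102.00 = 631.1 (feasible in tier 1): TC = 25,390×$102.00 + (25,390/631.1)×280 + (631.1/2)×0.35×$102.00 = $2,612,309.91.
EOQ at $100.10 = 637.1 < 17000, so use break Q=17000: TC = 25,390×$100.10 + (25,390/17000.0)×280 + (17000.0/2)×0.35×$100.10 = $2,839,754.69.
Lowest total cost is $2,612,309.91 at Q = 631.1.

Q* ≈ 631 boards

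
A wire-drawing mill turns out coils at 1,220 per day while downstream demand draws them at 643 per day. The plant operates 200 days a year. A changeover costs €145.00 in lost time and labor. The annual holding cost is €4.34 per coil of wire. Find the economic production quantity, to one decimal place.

Annual demand D = 643 × 200 = 128,600.
Production build-up factor (1 − d/p) = 1 − 643/1,220 = 0.4730.
Q* = √(2DS / (H(1 − d/p))) = √(2 × 128,600 × 145 / (4.34 × 0.4730)).
= √(37,294,000 / 2.0526) ≈ 4262.522.

Q* ≈ 4,262.5 coils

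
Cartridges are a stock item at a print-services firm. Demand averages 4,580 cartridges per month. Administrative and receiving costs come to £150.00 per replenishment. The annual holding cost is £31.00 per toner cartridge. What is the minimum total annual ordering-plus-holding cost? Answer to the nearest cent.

TC* ≈ £22,608.14

Annual demand D = 4,580 × 12 = 54,960.
Q* = √(2DS/H) = √(2 × 54,960 × 150 / 31) ≈ 729.29.
At Q*, ordering cost (D/Q*)S equals holding cost (Q*/2)H, each = √(DSH/2).
Minimum total = √(2DSH) = √(2 × 54,960 × 150 × 31) ≈ 22608.140.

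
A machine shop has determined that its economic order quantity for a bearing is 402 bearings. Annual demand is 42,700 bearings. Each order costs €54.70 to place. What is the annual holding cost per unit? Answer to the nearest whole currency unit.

The basic EOQ model gives Q* = √(2DS/H); rearrange for the unknown.
From Q* = √(2DS/H): H = 2DS / Q*² = 2 × 42,700 × 54.7 / 402² = 28.9063.

H ≈ €29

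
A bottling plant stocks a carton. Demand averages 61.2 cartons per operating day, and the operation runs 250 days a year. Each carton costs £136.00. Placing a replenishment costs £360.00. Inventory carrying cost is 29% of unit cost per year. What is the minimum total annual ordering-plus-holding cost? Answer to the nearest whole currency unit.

TC* ≈ £20,844

Annual demand D = 61.2 × 250 = 15,300.
Holding cost H = 0.29 × £136.00 = £39.4400 per unit per year.
Q* = √(2DS/H) = √(2 × 15,300 × 360 / 39.44) ≈ 528.50.
At Q*, ordering cost (D/Q*)S equals holding cost (Q*/2)H, each = √(DSH/2).
Minimum total = √(2DSH) = √(2 × 15,300 × 360 × 39.44) ≈ 20843.969.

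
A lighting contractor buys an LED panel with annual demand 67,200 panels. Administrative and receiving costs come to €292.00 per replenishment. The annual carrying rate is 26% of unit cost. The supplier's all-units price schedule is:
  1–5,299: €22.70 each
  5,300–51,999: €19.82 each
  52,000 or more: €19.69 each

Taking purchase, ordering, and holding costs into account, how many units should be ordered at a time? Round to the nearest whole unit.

Holding cost per unit per year at price C is H = 0.26·C.
Evaluate total cost at each tier's feasible EOQ or, if the EOQ is below the tier, at the tier's minimum quantity.
EOQ at €22.70 = 2578.6 (feasible in tier 1): TC = 67,200×€22.70 + (67,200/2578.6)×292 + (2578.6/2)×0.26×€22.70 = €1,540,659.16.
EOQ at €19.82 = 2759.6 < 5300, so use break Q=5300: TC = 67,200×€19.82 + (67,200/5300.0)×292 + (5300.0/2)×0.26×€19.82 = €1,349,262.32.
EOQ at €19.69 = 2768.7 < 52000, so use break Q=52000: TC = 67,200×€19.69 + (67,200/52000.0)×292 + (52000.0/2)×0.26×€19.69 = €1,456,649.75.
Lowest total cost is €1,349,262.32 at Q = 5300.0.

Q* ≈ 5,300 panels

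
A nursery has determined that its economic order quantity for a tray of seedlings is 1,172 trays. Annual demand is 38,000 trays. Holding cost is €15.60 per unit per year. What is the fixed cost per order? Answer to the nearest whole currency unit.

S ≈ €282

Invert the EOQ relation Q*² = 2DS/H.
From Q* = √(2DS/H): S = Q*²H / (2D) = 1,172² × 15.6 / (2 × 38,000) = 281.9462.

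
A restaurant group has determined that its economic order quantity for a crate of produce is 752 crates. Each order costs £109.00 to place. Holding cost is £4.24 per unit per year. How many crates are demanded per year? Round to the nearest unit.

D ≈ 10,999 crates per year

Invert the EOQ relation Q*² = 2DS/H.
From Q* = √(2DS/H): D = Q*²H / (2S) = 752² × 4.24 / (2 × 109) = 10998.793.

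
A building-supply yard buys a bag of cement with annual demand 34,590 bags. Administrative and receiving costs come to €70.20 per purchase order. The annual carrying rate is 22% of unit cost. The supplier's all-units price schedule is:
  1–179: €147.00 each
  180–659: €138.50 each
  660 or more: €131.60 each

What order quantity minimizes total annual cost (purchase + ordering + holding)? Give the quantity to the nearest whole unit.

Holding cost per unit per year at price C is H = 0.22·C.
Candidates are each tier's EOQ (if it falls in that tier) and each price-break quantity.
Tier 1 (€147.00): EOQ = 387.5 exceeds tier's upper bound 179, so this tier is dominated.
EOQ at €138.50 = 399.2 (feasible in tier 2): TC = 34,590×€138.50 + (34,590/399.2)×70.2 + (399.2/2)×0.22×€138.50 = €4,802,879.52.
EOQ at €131.60 = 409.6 < 660, so use break Q=660: TC = 34,590×€131.60 + (34,590/660.0)×70.2 + (660.0/2)×0.22×€131.60 = €4,565,277.28.
Lowest total cost is €4,565,277.28 at Q = 660.0.

Q* ≈ 660 bags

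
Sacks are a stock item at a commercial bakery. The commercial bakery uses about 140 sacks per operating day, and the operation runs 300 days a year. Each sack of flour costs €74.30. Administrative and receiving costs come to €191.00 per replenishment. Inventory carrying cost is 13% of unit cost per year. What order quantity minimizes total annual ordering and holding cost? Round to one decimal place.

Annual demand D = 140 × 300 = 42,000.
Holding cost H = 0.13 × €74.30 = €9.6590 per unit per year.
EOQ = √(2DS / H) = √(2 × 42,000 × 191 / 9.659).
= √(16,044,000 / 9.659) = √1,661,041.5157 ≈ 1288.814.

Q* ≈ 1,288.8 sacks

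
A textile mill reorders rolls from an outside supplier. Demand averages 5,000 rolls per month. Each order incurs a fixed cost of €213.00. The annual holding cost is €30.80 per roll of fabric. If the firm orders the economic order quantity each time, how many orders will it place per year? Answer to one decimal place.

N ≈ 65.9 orders per year

Annual demand D = 5,000 × 12 = 60,000.
EOQ = √(2DS/H) = √(2 × 60,000 × 213 / 30.8) ≈ 910.97.
Orders per year = D / Q* = 60,000 / 910.97 ≈ 65.864.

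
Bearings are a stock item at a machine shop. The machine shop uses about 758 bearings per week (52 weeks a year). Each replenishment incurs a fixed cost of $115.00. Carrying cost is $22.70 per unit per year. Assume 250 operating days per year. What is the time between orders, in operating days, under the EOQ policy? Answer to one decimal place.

Annual demand D = 758 × 52 = 39,416.
The optimal lot size = √(2DS/H) = √(2 × 39,416 × 115 / 22.7) ≈ 631.96.
Cycle time = Q*/D × 250 = 631.96 / 39,416 × 250 ≈ 4.008 days.

T ≈ 4.0 days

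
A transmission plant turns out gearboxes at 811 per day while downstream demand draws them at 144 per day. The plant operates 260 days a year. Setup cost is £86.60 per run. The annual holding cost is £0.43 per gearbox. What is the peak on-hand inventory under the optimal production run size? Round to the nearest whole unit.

I_max ≈ 3,522 gearboxes

Annual demand D = 144 × 260 = 37,440.
Production build-up factor (1 − d/p) = 1 − 144/811 = 0.8224.
Q* = √(2DS / (H(1 − d/p))) = √(2 × 37,440 × 86.6 / (0.43 × 0.8224)).
= √(6,484,608 / 0.3536) ≈ 4282.084.
Maximum inventory = Q*(1 − d/p) = 4282.084 × 0.8224 ≈ 3521.763.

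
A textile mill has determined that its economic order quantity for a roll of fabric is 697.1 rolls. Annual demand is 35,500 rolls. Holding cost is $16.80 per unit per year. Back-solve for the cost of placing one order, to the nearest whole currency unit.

S ≈ $115

Invert the EOQ relation Q*² = 2DS/H.
From Q* = √(2DS/H): S = Q*²H / (2D) = 697.1² × 16.8 / (2 × 35,500) = 114.9850.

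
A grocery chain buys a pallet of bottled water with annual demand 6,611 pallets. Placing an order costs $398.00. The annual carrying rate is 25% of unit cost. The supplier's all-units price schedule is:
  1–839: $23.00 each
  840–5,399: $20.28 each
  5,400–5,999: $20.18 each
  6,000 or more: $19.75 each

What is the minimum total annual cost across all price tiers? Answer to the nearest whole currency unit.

Holding cost per unit per year at price C is H = 0.25·C.
For each price level, check whether its EOQ is feasible; otherwise the best quantity at that price is the breakpoint.
Tier 1 ($23.00): EOQ = 956.7 exceeds tier's upper bound 839, so this tier is dominated.
EOQ at $20.28 = 1018.8 (feasible in tier 2): TC = 6,611×$20.28 + (6,611/1018.8)×398 + (1018.8/2)×0.25×$20.28 = $139,236.36.
EOQ at $20.18 = 1021.3 < 5400, so use break Q=5400: TC = 6,611×$20.18 + (6,611/5400.0)×398 + (5400.0/2)×0.25×$20.18 = $147,518.74.
EOQ at $19.75 = 1032.4 < 6000, so use break Q=6000: TC = 6,611×$19.75 + (6,611/6000.0)×398 + (6000.0/2)×0.25×$19.75 = $145,818.28.
Lowest total cost among the candidates is at Q = 1018.8.

TC* ≈ $139,236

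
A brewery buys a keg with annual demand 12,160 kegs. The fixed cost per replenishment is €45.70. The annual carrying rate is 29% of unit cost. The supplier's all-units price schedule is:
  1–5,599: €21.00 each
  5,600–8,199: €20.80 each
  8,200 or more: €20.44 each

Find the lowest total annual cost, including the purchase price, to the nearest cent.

Holding cost per unit per year at price C is H = 0.29·C.
For each price level, check whether its EOQ is feasible; otherwise the best quantity at that price is the breakpoint.
EOQ at €21.00 = 427.2 (feasible in tier 1): TC = 12,160×€21.00 + (12,160/427.2)×45.7 + (427.2/2)×0.29×€21.00 = €257,961.65.
EOQ at €20.80 = 429.2 < 5600, so use break Q=5600: TC = 12,160×€20.80 + (12,160/5600.0)×45.7 + (5600.0/2)×0.29×€20.80 = €269,916.83.
EOQ at €20.44 = 433.0 < 8200, so use break Q=8200: TC = 12,160×€20.44 + (12,160/8200.0)×45.7 + (8200.0/2)×0.29×€20.44 = €272,921.33.
Lowest total cost among the candidates is at Q = 427.2.

TC* ≈ €257,961.65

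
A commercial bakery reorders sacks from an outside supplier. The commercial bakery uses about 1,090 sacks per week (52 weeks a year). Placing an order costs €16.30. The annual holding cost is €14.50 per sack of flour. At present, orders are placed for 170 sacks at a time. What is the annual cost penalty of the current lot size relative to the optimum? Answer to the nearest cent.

Annual demand D = 1,090 × 52 = 56,680.
EOQ = √(2DS/H) = √(2 × 56,680 × 16.3 / 14.5) ≈ 356.98.
Cost at Q* = (D/Q*)S + (Q*/2)H = √(2DSH) ≈ €5,176.16.
Cost at Q = 170: (56,680/170)×16.3 + (170/2)×14.5 = €5,434.61 + €1,232.50 = €6,667.11.
Excess = €6,667.11 − €5,176.16 = €1,490.95.

Extra cost ≈ €1,490.95 per year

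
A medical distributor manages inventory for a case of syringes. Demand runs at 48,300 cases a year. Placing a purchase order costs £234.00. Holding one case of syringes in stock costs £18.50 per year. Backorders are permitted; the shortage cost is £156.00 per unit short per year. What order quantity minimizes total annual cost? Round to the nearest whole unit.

With planned backorders, Q* = √(2DS/H) · √((H+B)/B).
√(2DS/H) = √(2 × 48,300 × 234 / 18.5) = 1105.378.
√((H+B)/B) = √((18.5+156)/156) = 1.0576.
Q* ≈ 1169.085.

Q* ≈ 1,169 cases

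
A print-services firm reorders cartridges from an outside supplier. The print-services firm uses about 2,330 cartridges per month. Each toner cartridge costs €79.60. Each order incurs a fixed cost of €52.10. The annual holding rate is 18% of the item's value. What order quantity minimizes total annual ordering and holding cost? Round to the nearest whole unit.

Annual demand D = 2,330 × 12 = 27,960.
Holding cost H = 0.18 × €79.60 = €14.3280 per unit per year.
EOQ = √(2DS / H) = √(2 × 27,960 × 52.1 / 14.328).
= √(2,913,432 / 14.328) = √203,338.3585 ≈ 450.931.

Q* ≈ 451 cartridges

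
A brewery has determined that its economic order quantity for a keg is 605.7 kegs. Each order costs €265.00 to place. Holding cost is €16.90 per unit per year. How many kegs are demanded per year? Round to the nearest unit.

Invert the EOQ relation Q*² = 2DS/H.
From Q* = √(2DS/H): D = Q*²H / (2S) = 605.7² × 16.9 / (2 × 265) = 11698.387.

D ≈ 11,698 kegs per year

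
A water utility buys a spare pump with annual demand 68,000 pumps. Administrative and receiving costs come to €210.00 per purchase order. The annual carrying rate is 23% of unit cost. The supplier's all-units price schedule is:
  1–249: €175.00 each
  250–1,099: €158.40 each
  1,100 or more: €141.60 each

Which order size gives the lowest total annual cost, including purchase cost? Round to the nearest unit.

Q* ≈ 1,100 pumps

Holding cost per unit per year at price C is H = 0.23·C.
Candidates are each tier's EOQ (if it falls in that tier) and each price-break quantity.
Tier 1 (€175.00): EOQ = 842.4 exceeds tier's upper bound 249, so this tier is dominated.
EOQ at €158.40 = 885.4 (feasible in tier 2): TC = 68,000×€158.40 + (68,000/885.4)×210 + (885.4/2)×0.23×€158.40 = €10,803,456.75.
EOQ at €141.60 = 936.4 < 1100, so use break Q=1100: TC = 68,000×€141.60 + (68,000/1100.0)×210 + (1100.0/2)×0.23×€141.60 = €9,659,694.22.
Lowest total cost is €9,659,694.22 at Q = 1100.0.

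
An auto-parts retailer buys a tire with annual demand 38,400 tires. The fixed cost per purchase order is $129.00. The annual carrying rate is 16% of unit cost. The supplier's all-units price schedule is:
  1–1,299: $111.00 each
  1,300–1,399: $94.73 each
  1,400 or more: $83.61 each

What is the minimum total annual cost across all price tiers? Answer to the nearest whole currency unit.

TC* ≈ $3,223,527

Holding cost per unit per year at price C is H = 0.16·C.
Candidates are each tier's EOQ (if it falls in that tier) and each price-break quantity.
EOQ at $111.00 = 746.9 (feasible in tier 1): TC = 38,400×$111.00 + (38,400/746.9)×129 + (746.9/2)×0.16×$111.00 = $4,275,664.69.
EOQ at $94.73 = 808.5 < 1300, so use break Q=1300: TC = 38,400×$94.73 + (38,400/1300.0)×129 + (1300.0/2)×0.16×$94.73 = $3,651,294.38.
EOQ at $83.61 = 860.6 < 1400, so use break Q=1400: TC = 38,400×$83.61 + (38,400/1400.0)×129 + (1400.0/2)×0.16×$83.61 = $3,223,526.61.
Lowest total cost among the candidates is at Q = 1400.0.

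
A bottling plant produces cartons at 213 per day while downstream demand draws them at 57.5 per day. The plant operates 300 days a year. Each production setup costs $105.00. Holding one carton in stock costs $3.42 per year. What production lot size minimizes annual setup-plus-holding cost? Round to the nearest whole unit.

Annual demand D = 57.5 × 300 = 17,250.
Production build-up factor (1 − d/p) = 1 − 57.5/213 = 0.7300.
Q* = √(2DS / (H(1 − d/p))) = √(2 × 17,250 × 105 / (3.42 × 0.7300)).
= √(3,622,500 / 2.4968) ≈ 1204.525.

Q* ≈ 1,205 cartons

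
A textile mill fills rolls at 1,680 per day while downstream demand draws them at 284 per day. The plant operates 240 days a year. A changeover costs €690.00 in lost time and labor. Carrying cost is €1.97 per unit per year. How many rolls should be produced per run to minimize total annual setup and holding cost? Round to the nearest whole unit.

Q* ≈ 7,580 rolls

Annual demand D = 284 × 240 = 68,160.
Production build-up factor (1 − d/p) = 1 − 284/1,680 = 0.8310.
Q* = √(2DS / (H(1 − d/p))) = √(2 × 68,160 × 690 / (1.97 × 0.8310)).
= √(94,060,800 / 1.637) ≈ 7580.243.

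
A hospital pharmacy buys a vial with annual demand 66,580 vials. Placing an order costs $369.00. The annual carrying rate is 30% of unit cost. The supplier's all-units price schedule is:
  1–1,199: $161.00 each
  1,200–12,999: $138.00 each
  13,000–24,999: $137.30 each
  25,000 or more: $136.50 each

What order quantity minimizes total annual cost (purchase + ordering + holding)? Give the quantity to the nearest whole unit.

Q* ≈ 1,200 vials

Holding cost per unit per year at price C is H = 0.30·C.
Evaluate total cost at each tier's feasible EOQ or, if the EOQ is below the tier, at the tier's minimum quantity.
EOQ at $161.00 = 1008.6 (feasible in tier 1): TC = 66,580×$161.00 + (66,580/1008.6)×369 + (1008.6/2)×0.30×$161.00 = $10,768,096.23.
EOQ at $138.00 = 1089.4 < 1200, so use break Q=1200: TC = 66,580×$138.00 + (66,580/1200.0)×369 + (1200.0/2)×0.30×$138.00 = $9,233,353.35.
EOQ at $137.30 = 1092.2 < 13000, so use break Q=13000: TC = 66,580×$137.30 + (66,580/13000.0)×369 + (13000.0/2)×0.30×$137.30 = $9,411,058.85.
EOQ at $136.50 = 1095.4 < 25000, so use break Q=25000: TC = 66,580×$136.50 + (66,580/25000.0)×369 + (25000.0/2)×0.30×$136.50 = $9,601,027.72.
Lowest total cost is $9,233,353.35 at Q = 1200.0.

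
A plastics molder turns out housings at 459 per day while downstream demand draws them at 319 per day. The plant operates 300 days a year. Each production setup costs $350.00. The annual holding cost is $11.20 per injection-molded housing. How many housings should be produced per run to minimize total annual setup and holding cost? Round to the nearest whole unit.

Annual demand D = 319 × 300 = 95,700.
Production build-up factor (1 − d/p) = 1 − 319/459 = 0.3050.
Q* = √(2DS / (H(1 − d/p))) = √(2 × 95,700 × 350 / (11.2 × 0.3050)).
= √(66,990,000 / 3.4161) ≈ 4428.313.

Q* ≈ 4,428 housings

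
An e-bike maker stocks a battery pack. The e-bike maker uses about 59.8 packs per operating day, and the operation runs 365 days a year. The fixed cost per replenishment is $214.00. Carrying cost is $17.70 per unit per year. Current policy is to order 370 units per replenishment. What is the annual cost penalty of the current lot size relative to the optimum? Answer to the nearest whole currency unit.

Extra cost ≈ $3,040 per year

Annual demand D = 59.8 × 365 = 21,827.
EOQ = √(2DS/H) = √(2 × 21,827 × 214 / 17.7) ≈ 726.49.
Cost at Q* = (D/Q*)S + (Q*/2)H = √(2DSH) ≈ $12,858.95.
Cost at Q = 370: (21,827/370)×214 + (370/2)×17.7 = $12,624.26 + $3,274.50 = $15,898.76.
Excess = $15,898.76 − $12,858.95 = $3,039.81.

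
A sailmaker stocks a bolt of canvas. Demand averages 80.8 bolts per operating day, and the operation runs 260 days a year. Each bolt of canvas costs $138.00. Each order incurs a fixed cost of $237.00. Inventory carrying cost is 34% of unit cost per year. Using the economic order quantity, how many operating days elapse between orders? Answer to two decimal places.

T ≈ 5.70 days

Annual demand D = 80.8 × 260 = 21,008.
Holding cost H = 0.34 × $138.00 = $46.9200 per unit per year.
The optimal lot size = √(2DS/H) = √(2 × 21,008 × 237 / 46.92) ≈ 460.68.
Cycle time = Q*/D × 260 = 460.68 / 21,008 × 260 ≈ 5.702 days.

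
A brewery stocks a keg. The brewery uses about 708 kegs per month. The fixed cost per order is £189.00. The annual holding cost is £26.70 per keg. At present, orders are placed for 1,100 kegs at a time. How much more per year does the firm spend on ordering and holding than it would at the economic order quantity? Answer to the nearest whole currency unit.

Extra cost ≈ £6,885 per year

Annual demand D = 708 × 12 = 8,496.
EOQ = √(2DS/H) = √(2 × 8,496 × 189 / 26.7) ≈ 346.81.
Cost at Q* = (D/Q*)S + (Q*/2)H = √(2DSH) ≈ £9,259.95.
Cost at Q = 1,100: (8,496/1,100)×189 + (1,100/2)×26.7 = £1,459.77 + £14,685.00 = £16,144.77.
Excess = £16,144.77 − £9,259.95 = £6,884.81.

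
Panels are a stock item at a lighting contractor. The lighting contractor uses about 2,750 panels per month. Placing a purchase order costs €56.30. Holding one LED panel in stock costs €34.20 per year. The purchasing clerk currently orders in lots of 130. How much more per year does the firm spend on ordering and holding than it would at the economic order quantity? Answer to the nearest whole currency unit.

Extra cost ≈ €5,242 per year

Annual demand D = 2,750 × 12 = 33,000.
EOQ = √(2DS/H) = √(2 × 33,000 × 56.3 / 34.2) ≈ 329.62.
Cost at Q* = (D/Q*)S + (Q*/2)H = √(2DSH) ≈ €11,272.99.
Cost at Q = 130: (33,000/130)×56.3 + (130/2)×34.2 = €14,291.54 + €2,223.00 = €16,514.54.
Excess = €16,514.54 − €11,272.99 = €5,241.55.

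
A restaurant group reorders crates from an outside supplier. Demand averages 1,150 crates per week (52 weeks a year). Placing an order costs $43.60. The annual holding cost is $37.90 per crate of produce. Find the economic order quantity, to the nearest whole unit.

Annual demand D = 1,150 × 52 = 59,800.
EOQ = √(2DS / H) = √(2 × 59,800 × 43.6 / 37.9).
= √(5,214,560 / 37.9) = √137,587.3351 ≈ 370.928.

Q* ≈ 371 crates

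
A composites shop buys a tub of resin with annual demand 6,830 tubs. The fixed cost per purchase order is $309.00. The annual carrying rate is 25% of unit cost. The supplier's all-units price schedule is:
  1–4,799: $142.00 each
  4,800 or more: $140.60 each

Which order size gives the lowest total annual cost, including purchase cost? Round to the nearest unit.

Q* ≈ 345 tubs

Holding cost per unit per year at price C is H = 0.25·C.
Evaluate total cost at each tier's feasible EOQ or, if the EOQ is below the tier, at the tier's minimum quantity.
EOQ at $142.00 = 344.8 (feasible in tier 1): TC = 6,830×$142.00 + (6,830/344.8)×309 + (344.8/2)×0.25×$142.00 = $982,101.05.
EOQ at $140.60 = 346.5 < 4800, so use break Q=4800: TC = 6,830×$140.60 + (6,830/4800.0)×309 + (4800.0/2)×0.25×$140.60 = $1,045,097.68.
Lowest total cost is $982,101.05 at Q = 344.8.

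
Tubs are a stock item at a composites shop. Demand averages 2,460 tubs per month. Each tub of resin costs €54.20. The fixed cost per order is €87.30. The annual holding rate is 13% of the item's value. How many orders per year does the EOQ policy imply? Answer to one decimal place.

Annual demand D = 2,460 × 12 = 29,520.
Holding cost H = 0.13 × €54.20 = €7.0460 per unit per year.
EOQ = √(2DS/H) = √(2 × 29,520 × 87.3 / 7.046) ≈ 855.28.
Orders per year = D / Q* = 29,520 / 855.28 ≈ 34.515.

N ≈ 34.5 orders per year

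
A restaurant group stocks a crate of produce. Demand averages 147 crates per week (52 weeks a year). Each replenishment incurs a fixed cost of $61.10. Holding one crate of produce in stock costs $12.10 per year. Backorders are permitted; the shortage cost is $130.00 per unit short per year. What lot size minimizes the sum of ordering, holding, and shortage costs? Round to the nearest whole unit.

Annual demand D = 147 × 52 = 7,644.
With planned backorders, Q* = √(2DS/H) · √((H+B)/B).
√(2DS/H) = √(2 × 7,644 × 61.1 / 12.1) = 277.845.
√((H+B)/B) = √((12.1+130)/130) = 1.0455.
Q* ≈ 290.488.

Q* ≈ 290 crates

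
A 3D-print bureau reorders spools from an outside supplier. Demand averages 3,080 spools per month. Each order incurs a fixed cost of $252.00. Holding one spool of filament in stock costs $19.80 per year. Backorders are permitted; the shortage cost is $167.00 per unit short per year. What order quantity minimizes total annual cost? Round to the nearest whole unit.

Annual demand D = 3,080 × 12 = 36,960.
With planned backorders, Q* = √(2DS/H) · √((H+B)/B).
√(2DS/H) = √(2 × 36,960 × 252 / 19.8) = 969.948.
√((H+B)/B) = √((19.8+167)/167) = 1.0576.
Q* ≈ 1025.838.

Q* ≈ 1,026 spools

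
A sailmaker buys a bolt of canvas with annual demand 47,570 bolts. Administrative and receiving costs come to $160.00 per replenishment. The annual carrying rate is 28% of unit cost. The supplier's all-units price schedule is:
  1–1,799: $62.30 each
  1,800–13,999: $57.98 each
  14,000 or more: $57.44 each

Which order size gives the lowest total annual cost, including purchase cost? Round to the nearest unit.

Q* ≈ 1,800 bolts

Holding cost per unit per year at price C is H = 0.28·C.
Evaluate total cost at each tier's feasible EOQ or, if the EOQ is below the tier, at the tier's minimum quantity.
EOQ at $62.30 = 934.2 (feasible in tier 1): TC = 47,570×$62.30 + (47,570/934.2)×160 + (934.2/2)×0.28×$62.30 = $2,979,906.38.
EOQ at $57.98 = 968.3 < 1800, so use break Q=1800: TC = 47,570×$57.98 + (47,570/1800.0)×160 + (1800.0/2)×0.28×$57.98 = $2,776,948.00.
EOQ at $57.44 = 972.9 < 14000, so use break Q=14000: TC = 47,570×$57.44 + (47,570/14000.0)×160 + (14000.0/2)×0.28×$57.44 = $2,845,546.86.
Lowest total cost is $2,776,948.00 at Q = 1800.0.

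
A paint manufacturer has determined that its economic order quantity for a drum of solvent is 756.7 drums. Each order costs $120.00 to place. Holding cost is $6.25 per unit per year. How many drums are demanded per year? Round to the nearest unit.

D ≈ 14,911 drums per year

Squaring Q* = √(2DS/H) gives Q*² = 2DS/H.
From Q* = √(2DS/H): D = Q*²H / (2S) = 756.7² × 6.25 / (2 × 120) = 14911.325.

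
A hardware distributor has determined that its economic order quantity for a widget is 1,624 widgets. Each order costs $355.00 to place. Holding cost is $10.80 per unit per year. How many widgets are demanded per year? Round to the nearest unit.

Invert the EOQ relation Q*² = 2DS/H.
From Q* = √(2DS/H): D = Q*²H / (2S) = 1,624² × 10.8 / (2 × 355) = 40117.832.

D ≈ 40,118 widgets per year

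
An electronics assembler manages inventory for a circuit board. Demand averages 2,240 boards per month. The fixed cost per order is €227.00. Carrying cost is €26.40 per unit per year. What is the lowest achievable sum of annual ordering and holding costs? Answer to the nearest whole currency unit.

Annual demand D = 2,240 × 12 = 26,880.
EOQ = √(2DS/H) = √(2 × 26,880 × 227 / 26.4) ≈ 679.89.
At the optimum the two cost components are equal, so total cost = 2·(Q*/2)H = Q*·H.
Minimum total = √(2DSH) = √(2 × 26,880 × 227 × 26.4) ≈ 17949.176.

TC* ≈ €17,949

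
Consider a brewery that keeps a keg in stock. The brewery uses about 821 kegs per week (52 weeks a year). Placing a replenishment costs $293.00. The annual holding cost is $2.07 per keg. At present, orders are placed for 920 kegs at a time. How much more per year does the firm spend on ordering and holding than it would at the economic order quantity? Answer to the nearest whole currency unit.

Annual demand D = 821 × 52 = 42,692.
EOQ = √(2DS/H) = √(2 × 42,692 × 293 / 2.07) ≈ 3476.46.
Cost at Q* = (D/Q*)S + (Q*/2)H = √(2DSH) ≈ $7,196.27.
Cost at Q = 920: (42,692/920)×293 + (920/2)×2.07 = $13,596.47 + $952.20 = $14,548.67.
Excess = $14,548.67 − $7,196.27 = $7,352.41.

Extra cost ≈ $7,352 per year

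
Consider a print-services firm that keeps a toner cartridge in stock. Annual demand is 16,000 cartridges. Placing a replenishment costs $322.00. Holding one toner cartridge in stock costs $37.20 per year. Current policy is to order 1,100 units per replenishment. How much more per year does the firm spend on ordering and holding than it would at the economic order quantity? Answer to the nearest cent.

Extra cost ≈ $5,565.36 per year

EOQ = √(2DS/H) = √(2 × 16,000 × 322 / 37.2) ≈ 526.30.
Cost at Q* = (D/Q*)S + (Q*/2)H = √(2DSH) ≈ $19,578.27.
Cost at Q = 1,100: (16,000/1,100)×322 + (1,100/2)×37.2 = $4,683.64 + $20,460.00 = $25,143.64.
Excess = $25,143.64 − $19,578.27 = $5,565.36.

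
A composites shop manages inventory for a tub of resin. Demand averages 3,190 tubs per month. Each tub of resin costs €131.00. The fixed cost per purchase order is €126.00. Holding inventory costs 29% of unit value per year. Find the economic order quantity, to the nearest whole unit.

Q* ≈ 504 tubs

Annual demand D = 3,190 × 12 = 38,280.
Holding cost H = 0.29 × €131.00 = €37.9900 per unit per year.
EOQ = √(2DS / H) = √(2 × 38,280 × 126 / 37.99).
= √(9,646,560 / 37.99) = √253,923.6641 ≈ 503.908.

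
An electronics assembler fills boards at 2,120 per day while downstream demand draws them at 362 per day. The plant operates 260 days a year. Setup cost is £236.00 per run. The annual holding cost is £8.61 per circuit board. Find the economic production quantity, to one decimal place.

Annual demand D = 362 × 260 = 94,120.
Production build-up factor (1 − d/p) = 1 − 362/2,120 = 0.8292.
Q* = √(2DS / (H(1 − d/p))) = √(2 × 94,120 × 236 / (8.61 × 0.8292)).
= √(44,424,640 / 7.1398) ≈ 2494.416.

Q* ≈ 2,494.4 boards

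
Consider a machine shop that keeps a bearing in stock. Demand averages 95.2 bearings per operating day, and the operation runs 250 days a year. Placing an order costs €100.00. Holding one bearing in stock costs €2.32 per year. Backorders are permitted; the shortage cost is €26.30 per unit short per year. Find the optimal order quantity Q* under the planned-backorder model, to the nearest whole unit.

Q* ≈ 1,494 bearings

Annual demand D = 95.2 × 250 = 23,800.
With planned backorders, Q* = √(2DS/H) · √((H+B)/B).
√(2DS/H) = √(2 × 23,800 × 100 / 2.32) = 1432.384.
√((H+B)/B) = √((2.32+26.3)/26.3) = 1.0432.
Q* ≈ 1494.226.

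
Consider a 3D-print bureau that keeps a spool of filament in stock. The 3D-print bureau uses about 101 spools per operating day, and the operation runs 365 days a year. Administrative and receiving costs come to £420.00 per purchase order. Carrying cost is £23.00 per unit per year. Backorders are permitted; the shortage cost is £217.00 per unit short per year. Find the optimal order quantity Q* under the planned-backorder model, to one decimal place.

Annual demand D = 101 × 365 = 36,865.
With planned backorders, Q* = √(2DS/H) · √((H+B)/B).
√(2DS/H) = √(2 × 36,865 × 420 / 23) = 1160.334.
√((H+B)/B) = √((23+217)/217) = 1.0517.
Q* ≈ 1220.277.

Q* ≈ 1,220.3 spools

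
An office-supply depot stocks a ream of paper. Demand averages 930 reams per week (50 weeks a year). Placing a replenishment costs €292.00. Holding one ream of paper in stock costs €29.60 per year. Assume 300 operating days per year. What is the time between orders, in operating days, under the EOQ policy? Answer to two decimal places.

T ≈ 6.18 days

Annual demand D = 930 × 50 = 46,500.
The optimal lot size = √(2DS/H) = √(2 × 46,500 × 292 / 29.6) ≈ 957.83.
Cycle time = Q*/D × 300 = 957.83 / 46,500 × 300 ≈ 6.180 days.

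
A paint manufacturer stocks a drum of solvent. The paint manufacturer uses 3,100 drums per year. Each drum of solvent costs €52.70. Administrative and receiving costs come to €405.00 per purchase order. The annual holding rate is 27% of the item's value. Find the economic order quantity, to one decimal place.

Q* ≈ 420.1 drums

Holding cost H = 0.27 × €52.70 = €14.2290 per unit per year.
EOQ = √(2DS / H) = √(2 × 3,100 × 405 / 14.229).
= √(2,511,000 / 14.229) = √176,470.5882 ≈ 420.084.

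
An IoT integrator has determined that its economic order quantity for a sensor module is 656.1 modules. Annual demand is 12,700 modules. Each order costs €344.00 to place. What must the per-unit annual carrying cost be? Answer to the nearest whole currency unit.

H ≈ €20

The basic EOQ model gives Q* = √(2DS/H); rearrange for the unknown.
From Q* = √(2DS/H): H = 2DS / Q*² = 2 × 12,700 × 344 / 656.1² = 20.2979.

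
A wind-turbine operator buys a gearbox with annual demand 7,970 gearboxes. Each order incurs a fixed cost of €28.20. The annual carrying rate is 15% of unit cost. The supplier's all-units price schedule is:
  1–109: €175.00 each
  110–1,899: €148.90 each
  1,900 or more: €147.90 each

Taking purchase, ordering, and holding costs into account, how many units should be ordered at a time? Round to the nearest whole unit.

Holding cost per unit per year at price C is H = 0.15·C.
Candidates are each tier's EOQ (if it falls in that tier) and each price-break quantity.
Tier 1 (€175.00): EOQ = 130.9 exceeds tier's upper bound 109, so this tier is dominated.
EOQ at €148.90 = 141.9 (feasible in tier 2): TC = 7,970×€148.90 + (7,970/141.9)×28.2 + (141.9/2)×0.15×€148.90 = €1,189,901.56.
EOQ at €147.90 = 142.3 < 1900, so use break Q=1900: TC = 7,970×€147.90 + (7,970/1900.0)×28.2 + (1900.0/2)×0.15×€147.90 = €1,199,957.04.
Lowest total cost is €1,189,901.56 at Q = 141.9.

Q* ≈ 142 gearboxes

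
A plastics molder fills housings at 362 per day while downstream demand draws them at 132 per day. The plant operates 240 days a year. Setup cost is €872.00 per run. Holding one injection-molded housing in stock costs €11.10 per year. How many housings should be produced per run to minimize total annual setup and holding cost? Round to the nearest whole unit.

Q* ≈ 2,799 housings

Annual demand D = 132 × 240 = 31,680.
Production build-up factor (1 − d/p) = 1 − 132/362 = 0.6354.
Q* = √(2DS / (H(1 − d/p))) = √(2 × 31,680 × 872 / (11.1 × 0.6354)).
= √(55,249,920 / 7.0525) ≈ 2798.947.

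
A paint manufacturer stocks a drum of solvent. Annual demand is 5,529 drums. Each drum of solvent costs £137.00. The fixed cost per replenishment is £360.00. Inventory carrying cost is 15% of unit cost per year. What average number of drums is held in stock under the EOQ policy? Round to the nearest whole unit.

Holding cost H = 0.15 × £137.00 = £20.5500 per unit per year.
The optimal lot size = √(2DS/H) = √(2 × 5,529 × 360 / 20.55) ≈ 440.13.
Average inventory = Q*/2 ≈ 440.13 / 2 = 220.066.

Average inventory ≈ 220 drums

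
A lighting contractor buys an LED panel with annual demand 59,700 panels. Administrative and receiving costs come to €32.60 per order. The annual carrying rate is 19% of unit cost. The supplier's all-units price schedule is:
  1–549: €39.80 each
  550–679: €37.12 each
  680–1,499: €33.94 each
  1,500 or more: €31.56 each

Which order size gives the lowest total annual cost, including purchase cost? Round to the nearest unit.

Q* ≈ 1,500 panels

Holding cost per unit per year at price C is H = 0.19·C.
For each price level, check whether its EOQ is feasible; otherwise the best quantity at that price is the breakpoint.
Tier 1 (€39.80): EOQ = 717.5 exceeds tier's upper bound 549, so this tier is dominated.
Tier 2 (€37.12): EOQ = 742.9 exceeds tier's upper bound 679, so this tier is dominated.
EOQ at €33.94 = 776.9 (feasible in tier 3): TC = 59,700×€33.94 + (59,700/776.9)×32.6 + (776.9/2)×0.19×€33.94 = €2,031,228.07.
EOQ at €31.56 = 805.7 < 1500, so use break Q=1500: TC = 59,700×€31.56 + (59,700/1500.0)×32.6 + (1500.0/2)×0.19×€31.56 = €1,889,926.78.
Lowest total cost is €1,889,926.78 at Q = 1500.0.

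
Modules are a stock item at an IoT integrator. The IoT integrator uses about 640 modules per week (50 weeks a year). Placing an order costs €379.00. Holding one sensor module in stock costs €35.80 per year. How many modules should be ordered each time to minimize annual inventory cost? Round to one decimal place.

Q* ≈ 823.1 modules

Annual demand D = 640 × 50 = 32,000.
EOQ = √(2DS / H) = √(2 × 32,000 × 379 / 35.8).
= √(24,256,000 / 35.8) = √677,541.8994 ≈ 823.129.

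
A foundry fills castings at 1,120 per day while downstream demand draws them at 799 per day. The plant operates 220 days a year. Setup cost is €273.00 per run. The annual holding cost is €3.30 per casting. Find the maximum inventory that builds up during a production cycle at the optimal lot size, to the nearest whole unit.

Annual demand D = 799 × 220 = 175,780.
Production build-up factor (1 − d/p) = 1 − 799/1,120 = 0.2866.
Q* = √(2DS / (H(1 − d/p))) = √(2 × 175,780 × 273 / (3.3 × 0.2866)).
= √(95,975,880 / 0.9458) ≈ 10073.504.
Maximum inventory = Q*(1 − d/p) = 10073.504 × 0.2866 ≈ 2887.138.

I_max ≈ 2,887 castings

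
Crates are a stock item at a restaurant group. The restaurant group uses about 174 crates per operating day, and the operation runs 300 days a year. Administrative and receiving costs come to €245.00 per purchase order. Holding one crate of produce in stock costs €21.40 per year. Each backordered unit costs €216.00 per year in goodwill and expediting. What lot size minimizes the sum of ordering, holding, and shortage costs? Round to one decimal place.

Q* ≈ 1,146.1 crates

Annual demand D = 174 × 300 = 52,200.
With planned backorders, Q* = √(2DS/H) · √((H+B)/B).
√(2DS/H) = √(2 × 52,200 × 245 / 21.4) = 1093.267.
√((H+B)/B) = √((21.4+216)/216) = 1.0484.
Q* ≈ 1146.146.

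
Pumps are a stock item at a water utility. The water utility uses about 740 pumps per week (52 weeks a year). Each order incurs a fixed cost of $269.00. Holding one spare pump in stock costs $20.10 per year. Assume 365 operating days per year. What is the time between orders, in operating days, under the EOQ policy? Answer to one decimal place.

T ≈ 9.6 days

Annual demand D = 740 × 52 = 38,480.
Q* = √(2DS/H) = √(2 × 38,480 × 269 / 20.1) ≈ 1014.87.
Cycle time = Q*/D × 365 = 1014.87 / 38,480 × 365 ≈ 9.627 days.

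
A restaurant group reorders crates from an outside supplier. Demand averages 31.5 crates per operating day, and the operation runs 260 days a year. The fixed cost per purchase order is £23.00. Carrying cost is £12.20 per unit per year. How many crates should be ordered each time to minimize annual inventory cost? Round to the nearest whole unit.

Q* ≈ 176 crates

Annual demand D = 31.5 × 260 = 8,190.
EOQ = √(2DS / H) = √(2 × 8,190 × 23 / 12.2).
= √(376,740 / 12.2) = √30,880.3279 ≈ 175.728.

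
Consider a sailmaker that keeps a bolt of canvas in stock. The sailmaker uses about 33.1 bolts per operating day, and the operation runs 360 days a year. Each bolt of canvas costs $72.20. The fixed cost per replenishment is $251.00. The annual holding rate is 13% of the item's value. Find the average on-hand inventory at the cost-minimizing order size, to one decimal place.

Annual demand D = 33.1 × 360 = 11,916.
Holding cost H = 0.13 × $72.20 = $9.3860 per unit per year.
EOQ = √(2DS/H) = √(2 × 11,916 × 251 / 9.386) ≈ 798.32.
Average inventory = Q*/2 ≈ 798.32 / 2 = 399.160.

Average inventory ≈ 399.2 bolts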